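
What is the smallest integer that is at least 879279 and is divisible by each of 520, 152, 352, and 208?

1304160

The integer must be a common multiple of 520, 152, 352, and 208, so a multiple of their LCM.
520 = 2^3 × 5 × 13
152 = 2^3 × 19
352 = 2^5 × 11
208 = 2^4 × 13
LCM(520, 152, 352, 208) = 2^5 × 5 × 11 × 13 × 19 = 434720.
Smallest multiple of 434720 that is ≥ 879279: ⌈879279/434720⌉ × 434720 = 3 × 434720 = 1304160.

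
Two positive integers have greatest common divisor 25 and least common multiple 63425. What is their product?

1585625

For any two positive integers, gcd × lcm = product = 25 × 63425 = 1585625.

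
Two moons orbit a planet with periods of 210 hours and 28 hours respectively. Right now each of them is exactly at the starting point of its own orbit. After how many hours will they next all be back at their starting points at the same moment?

They coincide at every common multiple of the periods; the first is the LCM.
210 = 2 × 3 × 5 × 7
28 = 2^2 × 7
LCM(210, 28) = 2^2 × 3 × 5 × 7 = 420.

420 hours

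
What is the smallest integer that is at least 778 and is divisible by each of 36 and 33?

792

The integer must be a common multiple of 36 and 33, so a multiple of their LCM.
36 = 2^2 × 3^2
33 = 3 × 11
LCM(36, 33) = 2^2 × 3^2 × 11 = 396.
Smallest multiple of 396 that is ≥ 778: ⌈778/396⌉ × 396 = 2 × 396 = 792.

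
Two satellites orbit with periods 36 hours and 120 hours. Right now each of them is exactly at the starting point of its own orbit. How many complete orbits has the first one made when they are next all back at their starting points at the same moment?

10 orbits

They are all back at their starting positions together after one LCM of the periods.
36 = 2^2 × 3^2
120 = 2^3 × 3 × 5
LCM(36, 120) = 2^3 × 3^2 × 5 = 360.
Orbits for period 36: 360 / 36 = 10.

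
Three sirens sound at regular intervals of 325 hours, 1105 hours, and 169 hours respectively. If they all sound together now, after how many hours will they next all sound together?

The first simultaneous occurrence is after LCM of the individual periods.
325 = 5^2 × 13
1105 = 5 × 13 × 17
169 = 13^2
LCM(325, 1105, 169) = 5^2 × 13^2 × 17 = 71825.

71825 hours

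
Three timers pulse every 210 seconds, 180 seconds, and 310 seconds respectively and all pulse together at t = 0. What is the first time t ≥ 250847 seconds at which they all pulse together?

Joint pulses occur at multiples of LCM(210, 180, 310).
210 = 2 × 3 × 5 × 7
180 = 2^2 × 3^2 × 5
310 = 2 × 5 × 31
LCM(210, 180, 310) = 2^2 × 3^2 × 5 × 7 × 31 = 39060.
Smallest multiple of 39060 that is ≥ 250847: ⌈250847/39060⌉ × 39060 = 7 × 39060 = 273420.

273420 seconds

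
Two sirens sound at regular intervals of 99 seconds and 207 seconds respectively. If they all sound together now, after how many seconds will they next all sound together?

The first simultaneous occurrence is after LCM of the individual periods.
99 = 3^2 × 11
207 = 3^2 × 23
LCM(99, 207) = 3^2 × 11 × 23 = 2277.

2277 seconds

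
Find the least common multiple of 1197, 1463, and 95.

65835

1197 = 3^2 × 7 × 19
1463 = 7 × 11 × 19
95 = 5 × 19
LCM(1197, 1463, 95) = 3^2 × 5 × 7 × 11 × 19 = 65835.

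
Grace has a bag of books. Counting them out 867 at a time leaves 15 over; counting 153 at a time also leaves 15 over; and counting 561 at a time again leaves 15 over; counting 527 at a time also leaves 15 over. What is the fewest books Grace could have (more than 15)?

886956

N − 15 must be a common multiple of 867, 153, 561, and 527.
867 = 3 × 17^2
153 = 3^2 × 17
561 = 3 × 11 × 17
527 = 17 × 31
LCM(867, 153, 561, 527) = 3^2 × 11 × 17^2 × 31 = 886941.
Smallest N > 15 is LCM + 15 = 886941 + 15 = 886956.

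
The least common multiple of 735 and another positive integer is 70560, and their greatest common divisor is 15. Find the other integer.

gcd × lcm = product of the two integers, so the other integer is (15 × 70560) / 735 = 1440.

1440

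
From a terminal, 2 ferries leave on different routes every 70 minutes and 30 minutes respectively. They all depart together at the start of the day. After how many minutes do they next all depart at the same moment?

The first simultaneous occurrence is after LCM of the individual periods.
70 = 2 × 5 × 7
30 = 2 × 3 × 5
LCM(70, 30) = 2 × 3 × 5 × 7 = 210.

210 minutes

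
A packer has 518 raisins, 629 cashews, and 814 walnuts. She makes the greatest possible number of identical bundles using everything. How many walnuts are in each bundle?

Number of bundles = gcd(518, 629, 814).
518 = 2 × 7 × 37
629 = 17 × 37
814 = 2 × 11 × 37
gcd(518, 629, 814) = 37.
walnuts per bundle = 814 / 37 = 22.

22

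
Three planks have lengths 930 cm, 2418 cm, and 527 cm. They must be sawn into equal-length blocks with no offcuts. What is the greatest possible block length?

31 cm

The block length must divide every plank, so the greatest is gcd(930, 2418, 527).
930 = 2 × 3 × 5 × 31
2418 = 2 × 3 × 13 × 31
527 = 17 × 31
gcd(930, 2418, 527) = 31.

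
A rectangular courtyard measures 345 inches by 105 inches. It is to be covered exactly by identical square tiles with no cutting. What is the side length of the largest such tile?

By the Euclidean algorithm:
345 = 3 × 105 + 30
105 = 3 × 30 + 15
30 = 2 × 15 + 0
gcd(345, 105) = 15.

15 inches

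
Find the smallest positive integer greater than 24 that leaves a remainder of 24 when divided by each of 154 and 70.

794

N − 24 must be a common multiple of 154 and 70.
154 = 2 × 7 × 11
70 = 2 × 5 × 7
LCM(154, 70) = 2 × 5 × 7 × 11 = 770.
Smallest N > 24 is LCM + 24 = 770 + 24 = 794.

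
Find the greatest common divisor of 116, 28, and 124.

4

116 = 2^2 × 29
28 = 2^2 × 7
124 = 2^2 × 31
gcd(116, 28, 124) = 2^2 = 4.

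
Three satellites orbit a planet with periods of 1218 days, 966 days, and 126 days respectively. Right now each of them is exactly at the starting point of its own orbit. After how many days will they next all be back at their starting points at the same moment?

We need the least common multiple of the intervals.
1218 = 2 × 3 × 7 × 29
966 = 2 × 3 × 7 × 23
126 = 2 × 3^2 × 7
LCM(1218, 966, 126) = 2 × 3^2 × 7 × 23 × 29 = 84042.

84042 days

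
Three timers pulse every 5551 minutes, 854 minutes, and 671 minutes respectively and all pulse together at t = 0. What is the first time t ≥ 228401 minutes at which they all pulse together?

Joint pulses occur at multiples of LCM(5551, 854, 671).
5551 = 7 × 13 × 61
854 = 2 × 7 × 61
671 = 11 × 61
LCM(5551, 854, 671) = 2 × 7 × 11 × 13 × 61 = 122122.
Smallest multiple of 122122 that is ≥ 228401: ⌈228401/122122⌉ × 122122 = 2 × 122122 = 244244.

244244 minutes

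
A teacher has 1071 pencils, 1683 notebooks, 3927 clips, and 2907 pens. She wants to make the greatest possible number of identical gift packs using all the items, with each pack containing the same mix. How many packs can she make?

The pack count must divide each quantity, so the greatest is gcd(1071, 1683, 3927, 2907).
1071 = 3^2 × 7 × 17
1683 = 3^2 × 11 × 17
3927 = 3 × 7 × 11 × 17
2907 = 3^2 × 17 × 19
gcd(1071, 1683, 3927, 2907) = 3 × 17 = 51.

51 packs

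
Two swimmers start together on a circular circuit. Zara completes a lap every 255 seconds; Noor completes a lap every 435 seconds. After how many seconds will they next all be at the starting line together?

7395 seconds

They coincide at every common multiple of the periods; the first is the LCM.
255 = 3 × 5 × 17
435 = 3 × 5 × 29
LCM(255, 435) = 3 × 5 × 17 × 29 = 7395.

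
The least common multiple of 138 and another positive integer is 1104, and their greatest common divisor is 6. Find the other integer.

gcd × lcm = product of the two integers, so the other integer is (6 × 1104) / 138 = 48.

48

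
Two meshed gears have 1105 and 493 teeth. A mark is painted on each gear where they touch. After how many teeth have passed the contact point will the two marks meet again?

32045 teeth

We need the least common multiple of the intervals.
1105 = 5 × 13 × 17
493 = 17 × 29
LCM(1105, 493) = 5 × 13 × 17 × 29 = 32045.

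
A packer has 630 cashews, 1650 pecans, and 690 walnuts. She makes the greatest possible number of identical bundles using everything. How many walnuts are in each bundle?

23

Number of bundles = gcd(630, 1650, 690).
630 = 2 × 3^2 × 5 × 7
1650 = 2 × 3 × 5^2 × 11
690 = 2 × 3 × 5 × 23
gcd(630, 1650, 690) = 2 × 3 × 5 = 30.
walnuts per bundle = 690 / 30 = 23.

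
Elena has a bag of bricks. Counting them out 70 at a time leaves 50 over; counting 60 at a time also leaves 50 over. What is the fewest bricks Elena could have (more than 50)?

470

N − 50 must be a common multiple of 70 and 60.
70 = 2 × 5 × 7
60 = 2^2 × 3 × 5
LCM(70, 60) = 2^2 × 3 × 5 × 7 = 420.
Smallest N > 50 is LCM + 50 = 420 + 50 = 470.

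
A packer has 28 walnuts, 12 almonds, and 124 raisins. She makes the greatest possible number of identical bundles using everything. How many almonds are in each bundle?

3

Number of bundles = gcd(28, 12, 124).
28 = 2^2 × 7
12 = 2^2 × 3
124 = 2^2 × 31
gcd(28, 12, 124) = 2^2 = 4.
almonds per bundle = 12 / 4 = 3.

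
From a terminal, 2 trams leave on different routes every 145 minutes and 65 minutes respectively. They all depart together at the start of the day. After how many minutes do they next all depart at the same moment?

The first simultaneous occurrence is after LCM of the individual periods.
145 = 5 × 29
65 = 5 × 13
LCM(145, 65) = 5 × 13 × 29 = 1885.

1885 minutes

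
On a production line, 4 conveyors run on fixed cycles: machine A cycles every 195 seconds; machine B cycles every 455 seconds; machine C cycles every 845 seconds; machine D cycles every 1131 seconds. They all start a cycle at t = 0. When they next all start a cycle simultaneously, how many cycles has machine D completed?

They are all back at their starting positions together after one LCM of the periods.
195 = 3 × 5 × 13
455 = 5 × 7 × 13
845 = 5 × 13^2
1131 = 3 × 13 × 29
LCM(195, 455, 845, 1131) = 3 × 5 × 7 × 13^2 × 29 = 514605.
Cycles for period 1131: 514605 / 1131 = 455.

455 cycles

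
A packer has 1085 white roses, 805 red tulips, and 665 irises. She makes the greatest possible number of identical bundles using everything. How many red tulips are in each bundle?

23

Number of bundles = gcd(1085, 805, 665).
1085 = 5 × 7 × 31
805 = 5 × 7 × 23
665 = 5 × 7 × 19
gcd(1085, 805, 665) = 5 × 7 = 35.
red tulips per bundle = 805 / 35 = 23.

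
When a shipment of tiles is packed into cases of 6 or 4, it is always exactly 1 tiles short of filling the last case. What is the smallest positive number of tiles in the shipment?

11

Being 1 short of a full case of size k means N ≡ −1 (mod k), i.e. N + 1 is a multiple of each size.
6 = 2 × 3
4 = 2^2
LCM(6, 4) = 2^2 × 3 = 12.
Smallest positive N is 12 − 1 = 11.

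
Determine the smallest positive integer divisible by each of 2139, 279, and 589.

121923

2139 = 3 × 23 × 31
279 = 3^2 × 31
589 = 19 × 31
LCM(2139, 279, 589) = 3^2 × 19 × 23 × 31 = 121923.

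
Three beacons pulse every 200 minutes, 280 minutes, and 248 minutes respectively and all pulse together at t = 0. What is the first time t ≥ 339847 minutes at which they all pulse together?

347200 minutes

Joint pulses occur at multiples of LCM(200, 280, 248).
200 = 2^3 × 5^2
280 = 2^3 × 5 × 7
248 = 2^3 × 31
LCM(200, 280, 248) = 2^3 × 5^2 × 7 × 31 = 43400.
Smallest multiple of 43400 that is ≥ 339847: ⌈339847/43400⌉ × 43400 = 8 × 43400 = 347200.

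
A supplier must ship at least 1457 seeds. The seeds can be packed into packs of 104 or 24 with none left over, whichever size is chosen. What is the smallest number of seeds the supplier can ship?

1560

The number of seeds must be a common multiple of 104 and 24, so a multiple of their LCM.
104 = 2^3 × 13
24 = 2^3 × 3
LCM(104, 24) = 2^3 × 3 × 13 = 312.
Smallest multiple of 312 that is ≥ 1457: ⌈1457/312⌉ × 312 = 5 × 312 = 1560.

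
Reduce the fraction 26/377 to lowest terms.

2/29

26 = 2 × 13
377 = 13 × 29
gcd(26, 377) = 13.
Divide numerator and denominator by 13: 26/377 = 2/29.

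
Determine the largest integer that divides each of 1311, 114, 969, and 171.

1311 = 3 × 19 × 23
114 = 2 × 3 × 19
969 = 3 × 17 × 19
171 = 3^2 × 19
gcd(1311, 114, 969, 171) = 3 × 19 = 57.

57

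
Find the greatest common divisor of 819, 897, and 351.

819 = 3^2 × 7 × 13
897 = 3 × 13 × 23
351 = 3^3 × 13
gcd(819, 897, 351) = 3 × 13 = 39.

39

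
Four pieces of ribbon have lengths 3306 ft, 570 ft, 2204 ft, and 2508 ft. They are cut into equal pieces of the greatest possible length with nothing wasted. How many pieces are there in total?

Piece length = gcd(3306, 570, 2204, 2508).
3306 = 2 × 3 × 19 × 29
570 = 2 × 3 × 5 × 19
2204 = 2^2 × 19 × 29
2508 = 2^2 × 3 × 11 × 19
gcd(3306, 570, 2204, 2508) = 2 × 19 = 38.
Total pieces = 3306/38 + 570/38 + 2204/38 + 2508/38 = 87 + 15 + 58 + 66 = 226.

226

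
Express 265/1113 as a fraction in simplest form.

265 = 5 × 53
1113 = 3 × 7 × 53
gcd(265, 1113) = 53.
Divide numerator and denominator by 53: 265/1113 = 5/21.

5/21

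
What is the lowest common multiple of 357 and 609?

10353

357 = 3 × 7 × 17
609 = 3 × 7 × 29
LCM(357, 609) = 3 × 7 × 17 × 29 = 10353.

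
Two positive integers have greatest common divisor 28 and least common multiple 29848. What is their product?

For any two positive integers, gcd × lcm = product = 28 × 29848 = 835744.

835744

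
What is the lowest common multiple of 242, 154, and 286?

22022

242 = 2 × 11^2
154 = 2 × 7 × 11
286 = 2 × 11 × 13
LCM(242, 154, 286) = 2 × 7 × 11^2 × 13 = 22022.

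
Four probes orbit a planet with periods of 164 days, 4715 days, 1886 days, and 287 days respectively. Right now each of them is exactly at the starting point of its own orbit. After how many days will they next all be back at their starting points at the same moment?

We need the least common multiple of the intervals.
164 = 2^2 × 41
4715 = 5 × 23 × 41
1886 = 2 × 23 × 41
287 = 7 × 41
LCM(164, 4715, 1886, 287) = 2^2 × 5 × 7 × 23 × 41 = 132020.

132020 days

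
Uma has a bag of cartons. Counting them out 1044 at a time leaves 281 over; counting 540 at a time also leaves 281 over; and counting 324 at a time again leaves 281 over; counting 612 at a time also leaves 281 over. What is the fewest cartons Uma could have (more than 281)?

N − 281 must be a common multiple of 1044, 540, 324, and 612.
1044 = 2^2 × 3^2 × 29
540 = 2^2 × 3^3 × 5
324 = 2^2 × 3^4
612 = 2^2 × 3^2 × 17
LCM(1044, 540, 324, 612) = 2^2 × 3^4 × 5 × 17 × 29 = 798660.
Smallest N > 281 is LCM + 281 = 798660 + 281 = 798941.

798941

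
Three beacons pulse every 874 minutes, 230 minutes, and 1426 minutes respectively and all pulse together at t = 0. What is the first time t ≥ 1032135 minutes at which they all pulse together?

1083760 minutes

Joint pulses occur at multiples of LCM(874, 230, 1426).
874 = 2 × 19 × 23
230 = 2 × 5 × 23
1426 = 2 × 23 × 31
LCM(874, 230, 1426) = 2 × 5 × 19 × 23 × 31 = 135470.
Smallest multiple of 135470 that is ≥ 1032135: ⌈1032135/135470⌉ × 135470 = 8 × 135470 = 1083760.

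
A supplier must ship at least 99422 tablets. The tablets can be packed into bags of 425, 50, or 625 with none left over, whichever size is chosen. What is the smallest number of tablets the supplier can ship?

106250

The number of tablets must be a common multiple of 425, 50, and 625, so a multiple of their LCM.
425 = 5^2 × 17
50 = 2 × 5^2
625 = 5^4
LCM(425, 50, 625) = 2 × 5^4 × 17 = 21250.
Smallest multiple of 21250 that is ≥ 99422: ⌈99422/21250⌉ × 21250 = 5 × 21250 = 106250.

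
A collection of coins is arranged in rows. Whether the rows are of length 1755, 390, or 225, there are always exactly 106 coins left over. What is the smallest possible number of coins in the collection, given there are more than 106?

17656

N − 106 must be a common multiple of 1755, 390, and 225.
1755 = 3^3 × 5 × 13
390 = 2 × 3 × 5 × 13
225 = 3^2 × 5^2
LCM(1755, 390, 225) = 2 × 3^3 × 5^2 × 13 = 17550.
Smallest N > 106 is LCM + 106 = 17550 + 106 = 17656.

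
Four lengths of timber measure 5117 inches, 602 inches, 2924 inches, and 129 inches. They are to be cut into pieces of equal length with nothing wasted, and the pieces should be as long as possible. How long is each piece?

43 inches

Each piece length must divide every original length, so the longest possible is gcd(5117, 602, 2924, 129).
5117 = 7 × 17 × 43
602 = 2 × 7 × 43
2924 = 2^2 × 17 × 43
129 = 3 × 43
gcd(5117, 602, 2924, 129) = 43.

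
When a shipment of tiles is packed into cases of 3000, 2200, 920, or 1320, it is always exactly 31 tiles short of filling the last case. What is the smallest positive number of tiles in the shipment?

758969

Being 31 short of a full case of size k means N ≡ −31 (mod k), i.e. N + 31 is a multiple of each size.
3000 = 2^3 × 3 × 5^3
2200 = 2^3 × 5^2 × 11
920 = 2^3 × 5 × 23
1320 = 2^3 × 3 × 5 × 11
LCM(3000, 2200, 920, 1320) = 2^3 × 3 × 5^3 × 11 × 23 = 759000.
Smallest positive N is 759000 − 31 = 758969.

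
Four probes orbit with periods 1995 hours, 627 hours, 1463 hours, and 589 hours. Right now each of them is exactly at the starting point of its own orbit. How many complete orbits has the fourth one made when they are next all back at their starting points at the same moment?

All finish a whole number of cycles simultaneously at t = LCM of the periods.
1995 = 3 × 5 × 7 × 19
627 = 3 × 11 × 19
1463 = 7 × 11 × 19
589 = 19 × 31
LCM(1995, 627, 1463, 589) = 3 × 5 × 7 × 11 × 19 × 31 = 680295.
Orbits for period 589: 680295 / 589 = 1155.

1155 orbits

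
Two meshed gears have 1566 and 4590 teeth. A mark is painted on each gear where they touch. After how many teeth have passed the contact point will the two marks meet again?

133110 teeth

The first simultaneous occurrence is after LCM of the individual periods.
1566 = 2 × 3^3 × 29
4590 = 2 × 3^3 × 5 × 17
LCM(1566, 4590) = 2 × 3^3 × 5 × 17 × 29 = 133110.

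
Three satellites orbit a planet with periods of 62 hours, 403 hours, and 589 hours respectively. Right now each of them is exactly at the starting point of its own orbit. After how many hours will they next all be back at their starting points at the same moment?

They coincide at every common multiple of the periods; the first is the LCM.
62 = 2 × 31
403 = 13 × 31
589 = 19 × 31
LCM(62, 403, 589) = 2 × 13 × 19 × 31 = 15314.

15314 hours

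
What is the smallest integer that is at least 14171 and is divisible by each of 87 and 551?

The integer must be a common multiple of 87 and 551, so a multiple of their LCM.
87 = 3 × 29
551 = 19 × 29
LCM(87, 551) = 3 × 19 × 29 = 1653.
Smallest multiple of 1653 that is ≥ 14171: ⌈14171/1653⌉ × 1653 = 9 × 1653 = 14877.

14877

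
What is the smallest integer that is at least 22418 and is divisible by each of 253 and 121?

25047

The integer must be a common multiple of 253 and 121, so a multiple of their LCM.
253 = 11 × 23
121 = 11^2
LCM(253, 121) = 11^2 × 23 = 2783.
Smallest multiple of 2783 that is ≥ 22418: ⌈22418/2783⌉ × 2783 = 9 × 2783 = 25047.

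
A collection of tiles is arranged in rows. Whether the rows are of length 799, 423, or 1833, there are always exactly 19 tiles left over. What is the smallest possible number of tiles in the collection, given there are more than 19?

N − 19 must be a common multiple of 799, 423, and 1833.
799 = 17 × 47
423 = 3^2 × 47
1833 = 3 × 13 × 47
LCM(799, 423, 1833) = 3^2 × 13 × 17 × 47 = 93483.
Smallest N > 19 is LCM + 19 = 93483 + 19 = 93502.

93502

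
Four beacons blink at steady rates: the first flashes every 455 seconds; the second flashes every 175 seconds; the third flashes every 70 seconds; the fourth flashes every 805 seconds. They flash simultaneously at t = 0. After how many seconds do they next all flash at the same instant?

They coincide at every common multiple of the periods; the first is the LCM.
455 = 5 × 7 × 13
175 = 5^2 × 7
70 = 2 × 5 × 7
805 = 5 × 7 × 23
LCM(455, 175, 70, 805) = 2 × 5^2 × 7 × 13 × 23 = 104650.

104650 seconds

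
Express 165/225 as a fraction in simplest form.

11/15

165 = 3 × 5 × 11
225 = 3^2 × 5^2
gcd(165, 225) = 3 × 5 = 15.
Divide numerator and denominator by 15: 165/225 = 11/15.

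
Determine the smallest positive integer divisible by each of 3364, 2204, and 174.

3364 = 2^2 × 29^2
2204 = 2^2 × 19 × 29
174 = 2 × 3 × 29
LCM(3364, 2204, 174) = 2^2 × 3 × 19 × 29^2 = 191748.

191748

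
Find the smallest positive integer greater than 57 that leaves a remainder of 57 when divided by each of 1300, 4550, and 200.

18257

N − 57 must be a common multiple of 1300, 4550, and 200.
1300 = 2^2 × 5^2 × 13
4550 = 2 × 5^2 × 7 × 13
200 = 2^3 × 5^2
LCM(1300, 4550, 200) = 2^3 × 5^2 × 7 × 13 = 18200.
Smallest N > 57 is LCM + 57 = 18200 + 57 = 18257.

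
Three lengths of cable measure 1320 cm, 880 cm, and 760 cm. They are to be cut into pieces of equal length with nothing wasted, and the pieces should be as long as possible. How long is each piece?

Each piece length must divide every original length, so the longest possible is gcd(1320, 880, 760).
1320 = 2^3 × 3 × 5 × 11
880 = 2^4 × 5 × 11
760 = 2^3 × 5 × 19
gcd(1320, 880, 760) = 2^3 × 5 = 40.

40 cm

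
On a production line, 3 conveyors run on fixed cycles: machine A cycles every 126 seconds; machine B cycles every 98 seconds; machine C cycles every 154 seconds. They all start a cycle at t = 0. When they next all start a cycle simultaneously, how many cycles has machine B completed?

99 cycles

All finish a whole number of cycles simultaneously at t = LCM of the periods.
126 = 2 × 3^2 × 7
98 = 2 × 7^2
154 = 2 × 7 × 11
LCM(126, 98, 154) = 2 × 3^2 × 7^2 × 11 = 9702.
Cycles for period 98: 9702 / 98 = 99.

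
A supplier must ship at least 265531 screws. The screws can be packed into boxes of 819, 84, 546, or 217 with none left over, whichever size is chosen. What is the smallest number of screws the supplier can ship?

The number of screws must be a common multiple of 819, 84, 546, and 217, so a multiple of their LCM.
819 = 3^2 × 7 × 13
84 = 2^2 × 3 × 7
546 = 2 × 3 × 7 × 13
217 = 7 × 31
LCM(819, 84, 546, 217) = 2^2 × 3^2 × 7 × 13 × 31 = 101556.
Smallest multiple of 101556 that is ≥ 265531: ⌈265531/101556⌉ × 101556 = 3 × 101556 = 304668.

304668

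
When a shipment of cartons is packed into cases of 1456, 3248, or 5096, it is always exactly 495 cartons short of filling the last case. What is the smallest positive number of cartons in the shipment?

295073

Being 495 short of a full case of size k means N ≡ −495 (mod k), i.e. N + 495 is a multiple of each size.
1456 = 2^4 × 7 × 13
3248 = 2^4 × 7 × 29
5096 = 2^3 × 7^2 × 13
LCM(1456, 3248, 5096) = 2^4 × 7^2 × 13 × 29 = 295568.
Smallest positive N is 295568 − 495 = 295073.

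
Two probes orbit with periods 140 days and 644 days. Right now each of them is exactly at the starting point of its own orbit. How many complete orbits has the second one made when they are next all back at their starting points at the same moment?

5 orbits

They are all back at their starting positions together after one LCM of the periods.
140 = 2^2 × 5 × 7
644 = 2^2 × 7 × 23
LCM(140, 644) = 2^2 × 5 × 7 × 23 = 3220.
Orbits for period 644: 3220 / 644 = 5.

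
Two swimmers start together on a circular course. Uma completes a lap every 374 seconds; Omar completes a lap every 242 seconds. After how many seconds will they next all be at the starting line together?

4114 seconds

We need the least common multiple of the intervals.
374 = 2 × 11 × 17
242 = 2 × 11^2
LCM(374, 242) = 2 × 11^2 × 17 = 4114.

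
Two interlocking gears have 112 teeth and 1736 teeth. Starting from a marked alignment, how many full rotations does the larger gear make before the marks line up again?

2 rotations

All finish a whole number of cycles simultaneously at t = LCM of the periods.
112 = 2^4 × 7
1736 = 2^3 × 7 × 31
LCM(112, 1736) = 2^4 × 7 × 31 = 3472.
Rotations for period 1736: 3472 / 1736 = 2.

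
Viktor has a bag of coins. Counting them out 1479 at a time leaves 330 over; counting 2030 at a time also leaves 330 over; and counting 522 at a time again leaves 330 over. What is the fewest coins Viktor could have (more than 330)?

310920

N − 330 must be a common multiple of 1479, 2030, and 522.
1479 = 3 × 17 × 29
2030 = 2 × 5 × 7 × 29
522 = 2 × 3^2 × 29
LCM(1479, 2030, 522) = 2 × 3^2 × 5 × 7 × 17 × 29 = 310590.
Smallest N > 330 is LCM + 330 = 310590 + 330 = 310920.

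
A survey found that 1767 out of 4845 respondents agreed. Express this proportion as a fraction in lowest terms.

1767 = 3 × 19 × 31
4845 = 3 × 5 × 17 × 19
gcd(1767, 4845) = 3 × 19 = 57.
Divide numerator and denominator by 57: 1767/4845 = 31/85.

31/85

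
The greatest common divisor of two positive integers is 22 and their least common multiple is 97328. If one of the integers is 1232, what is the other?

For two integers, gcd × lcm = product, so the other is (22 × 97328) / 1232 = 2141216 / 1232 = 1738.

1738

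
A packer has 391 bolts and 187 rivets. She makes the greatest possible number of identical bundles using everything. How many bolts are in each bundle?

23

Number of bundles = gcd(391, 187).
391 = 17 × 23
187 = 11 × 17
gcd(391, 187) = 17.
bolts per bundle = 391 / 17 = 23.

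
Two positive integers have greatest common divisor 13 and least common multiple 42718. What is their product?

For any two positive integers, gcd × lcm = product = 13 × 42718 = 555334.

555334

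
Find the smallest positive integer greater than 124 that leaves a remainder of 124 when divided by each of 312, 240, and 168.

21964

N − 124 must be a common multiple of 312, 240, and 168.
312 = 2^3 × 3 × 13
240 = 2^4 × 3 × 5
168 = 2^3 × 3 × 7
LCM(312, 240, 168) = 2^4 × 3 × 5 × 7 × 13 = 21840.
Smallest N > 124 is LCM + 124 = 21840 + 124 = 21964.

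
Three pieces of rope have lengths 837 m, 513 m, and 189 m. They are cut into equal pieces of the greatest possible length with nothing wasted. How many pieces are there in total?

57

Piece length = gcd(837, 513, 189).
837 = 3^3 × 31
513 = 3^3 × 19
189 = 3^3 × 7
gcd(837, 513, 189) = 3^3 = 27.
Total pieces = 837/27 + 513/27 + 189/27 = 31 + 19 + 7 = 57.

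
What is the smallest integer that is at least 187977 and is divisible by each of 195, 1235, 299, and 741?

The integer must be a common multiple of 195, 1235, 299, and 741, so a multiple of their LCM.
195 = 3 × 5 × 13
1235 = 5 × 13 × 19
299 = 13 × 23
741 = 3 × 13 × 19
LCM(195, 1235, 299, 741) = 3 × 5 × 13 × 19 × 23 = 85215.
Smallest multiple of 85215 that is ≥ 187977: ⌈187977/85215⌉ × 85215 = 3 × 85215 = 255645.

255645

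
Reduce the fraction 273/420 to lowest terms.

273 = 3 × 7 × 13
420 = 2^2 × 3 × 5 × 7
gcd(273, 420) = 3 × 7 = 21.
Divide numerator and denominator by 21: 273/420 = 13/20.

13/20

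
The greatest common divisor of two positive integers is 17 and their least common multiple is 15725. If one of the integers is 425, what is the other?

629

For two integers, gcd × lcm = product, so the other is (17 × 15725) / 425 = 267325 / 425 = 629.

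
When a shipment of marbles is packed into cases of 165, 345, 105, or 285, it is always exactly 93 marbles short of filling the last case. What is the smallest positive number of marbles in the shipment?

Being 93 short of a full case of size k means N ≡ −93 (mod k), i.e. N + 93 is a multiple of each size.
165 = 3 × 5 × 11
345 = 3 × 5 × 23
105 = 3 × 5 × 7
285 = 3 × 5 × 19
LCM(165, 345, 105, 285) = 3 × 5 × 7 × 11 × 19 × 23 = 504735.
Smallest positive N is 504735 − 93 = 504642.

504642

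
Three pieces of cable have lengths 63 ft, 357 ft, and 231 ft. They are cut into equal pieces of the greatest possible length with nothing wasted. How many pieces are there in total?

31

Piece length = gcd(63, 357, 231).
63 = 3^2 × 7
357 = 3 × 7 × 17
231 = 3 × 7 × 11
gcd(63, 357, 231) = 3 × 7 = 21.
Total pieces = 63/21 + 357/21 + 231/21 = 3 + 17 + 11 = 31.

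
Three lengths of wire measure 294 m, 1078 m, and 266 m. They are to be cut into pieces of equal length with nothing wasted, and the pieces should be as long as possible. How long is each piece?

14 m

The greatest length dividing all of 294, 1078, and 266 is their gcd.
294 = 2 × 3 × 7^2
1078 = 2 × 7^2 × 11
266 = 2 × 7 × 19
gcd(294, 1078, 266) = 2 × 7 = 14.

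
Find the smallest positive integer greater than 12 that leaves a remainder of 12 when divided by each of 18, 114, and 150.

8562

N − 12 must be a common multiple of 18, 114, and 150.
18 = 2 × 3^2
114 = 2 × 3 × 19
150 = 2 × 3 × 5^2
LCM(18, 114, 150) = 2 × 3^2 × 5^2 × 19 = 8550.
Smallest N > 12 is LCM + 12 = 8550 + 12 = 8562.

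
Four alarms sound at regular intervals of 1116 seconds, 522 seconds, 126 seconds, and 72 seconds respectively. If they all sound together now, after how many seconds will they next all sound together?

The first simultaneous occurrence is after LCM of the individual periods.
1116 = 2^2 × 3^2 × 31
522 = 2 × 3^2 × 29
126 = 2 × 3^2 × 7
72 = 2^3 × 3^2
LCM(1116, 522, 126, 72) = 2^3 × 3^2 × 7 × 29 × 31 = 453096.

453096 seconds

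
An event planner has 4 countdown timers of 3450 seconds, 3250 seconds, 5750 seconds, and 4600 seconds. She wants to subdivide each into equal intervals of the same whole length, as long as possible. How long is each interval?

The interval must divide each timer length; the longest such is the gcd.
3450 = 2 × 3 × 5^2 × 23
3250 = 2 × 5^3 × 13
5750 = 2 × 5^3 × 23
4600 = 2^3 × 5^2 × 23
gcd(3450, 3250, 5750, 4600) = 2 × 5^2 = 50.

50 seconds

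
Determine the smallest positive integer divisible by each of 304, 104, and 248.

304 = 2^4 × 19
104 = 2^3 × 13
248 = 2^3 × 31
LCM(304, 104, 248) = 2^4 × 13 × 19 × 31 = 122512.

122512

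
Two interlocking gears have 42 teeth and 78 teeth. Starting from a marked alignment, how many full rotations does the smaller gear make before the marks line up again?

They are all back at their starting positions together after one LCM of the periods.
42 = 2 × 3 × 7
78 = 2 × 3 × 13
LCM(42, 78) = 2 × 3 × 7 × 13 = 546.
Rotations for period 42: 546 / 42 = 13.

13 rotations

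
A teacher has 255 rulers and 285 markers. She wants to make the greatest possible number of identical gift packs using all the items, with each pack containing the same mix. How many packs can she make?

15 packs

The pack count must divide each quantity, so the greatest is gcd(255, 285).
255 = 3 × 5 × 17
285 = 3 × 5 × 19
gcd(255, 285) = 3 × 5 = 15.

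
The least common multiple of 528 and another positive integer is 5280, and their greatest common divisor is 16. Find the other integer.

160

gcd × lcm = product of the two integers, so the other integer is (16 × 5280) / 528 = 160.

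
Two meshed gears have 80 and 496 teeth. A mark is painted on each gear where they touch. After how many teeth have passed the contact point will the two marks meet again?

We need the least common multiple of the intervals.
80 = 2^4 × 5
496 = 2^4 × 31
LCM(80, 496) = 2^4 × 5 × 31 = 2480.

2480 teeth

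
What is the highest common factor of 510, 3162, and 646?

510 = 2 × 3 × 5 × 17
3162 = 2 × 3 × 17 × 31
646 = 2 × 17 × 19
gcd(510, 3162, 646) = 2 × 17 = 34.

34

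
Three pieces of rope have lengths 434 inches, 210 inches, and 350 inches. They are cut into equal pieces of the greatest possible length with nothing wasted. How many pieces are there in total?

71

Piece length = gcd(434, 210, 350).
434 = 2 × 7 × 31
210 = 2 × 3 × 5 × 7
350 = 2 × 5^2 × 7
gcd(434, 210, 350) = 2 × 7 = 14.
Total pieces = 434/14 + 210/14 + 350/14 = 31 + 15 + 25 = 71.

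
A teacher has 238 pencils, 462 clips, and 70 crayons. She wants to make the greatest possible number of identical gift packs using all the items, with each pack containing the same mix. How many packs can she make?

14 packs

The pack count must divide each quantity, so the greatest is gcd(238, 462, 70).
238 = 2 × 7 × 17
462 = 2 × 3 × 7 × 11
70 = 2 × 5 × 7
gcd(238, 462, 70) = 2 × 7 = 14.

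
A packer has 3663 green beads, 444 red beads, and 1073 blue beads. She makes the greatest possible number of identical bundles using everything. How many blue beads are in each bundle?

Number of bundles = gcd(3663, 444, 1073).
3663 = 3^2 × 11 × 37
444 = 2^2 × 3 × 37
1073 = 29 × 37
gcd(3663, 444, 1073) = 37.
blue beads per bundle = 1073 / 37 = 29.

29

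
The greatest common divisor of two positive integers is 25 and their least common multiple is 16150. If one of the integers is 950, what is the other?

425

For two integers, gcd × lcm = product, so the other is (25 × 16150) / 950 = 403750 / 950 = 425.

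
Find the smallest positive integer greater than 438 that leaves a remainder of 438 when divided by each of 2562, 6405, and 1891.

397548

N − 438 must be a common multiple of 2562, 6405, and 1891.
2562 = 2 × 3 × 7 × 61
6405 = 3 × 5 × 7 × 61
1891 = 31 × 61
LCM(2562, 6405, 1891) = 2 × 3 × 5 × 7 × 31 × 61 = 397110.
Smallest N > 438 is LCM + 438 = 397110 + 438 = 397548.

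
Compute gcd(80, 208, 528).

80 = 2^4 × 5
208 = 2^4 × 13
528 = 2^4 × 3 × 11
gcd(80, 208, 528) = 2^4 = 16.

16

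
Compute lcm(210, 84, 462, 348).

133980

210 = 2 × 3 × 5 × 7
84 = 2^2 × 3 × 7
462 = 2 × 3 × 7 × 11
348 = 2^2 × 3 × 29
LCM(210, 84, 462, 348) = 2^2 × 3 × 5 × 7 × 11 × 29 = 133980.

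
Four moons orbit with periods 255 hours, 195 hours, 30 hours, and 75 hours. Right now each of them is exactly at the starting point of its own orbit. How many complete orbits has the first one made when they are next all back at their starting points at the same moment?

They are all back at their starting positions together after one LCM of the periods.
255 = 3 × 5 × 17
195 = 3 × 5 × 13
30 = 2 × 3 × 5
75 = 3 × 5^2
LCM(255, 195, 30, 75) = 2 × 3 × 5^2 × 13 × 17 = 33150.
Orbits for period 255: 33150 / 255 = 130.

130 orbits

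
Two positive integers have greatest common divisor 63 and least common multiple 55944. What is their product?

3524472

For any two positive integers, gcd × lcm = product = 63 × 55944 = 3524472.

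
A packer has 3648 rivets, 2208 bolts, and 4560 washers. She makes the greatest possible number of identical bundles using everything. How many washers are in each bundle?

95

Number of bundles = gcd(3648, 2208, 4560).
3648 = 2^6 × 3 × 19
2208 = 2^5 × 3 × 23
4560 = 2^4 × 3 × 5 × 19
gcd(3648, 2208, 4560) = 2^4 × 3 = 48.
washers per bundle = 4560 / 48 = 95.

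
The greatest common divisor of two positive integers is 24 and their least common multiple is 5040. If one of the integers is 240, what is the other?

For two integers, gcd × lcm = product, so the other is (24 × 5040) / 240 = 120960 / 240 = 504.

504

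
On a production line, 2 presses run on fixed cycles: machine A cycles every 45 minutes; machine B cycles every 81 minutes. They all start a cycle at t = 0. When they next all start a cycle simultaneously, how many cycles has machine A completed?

9 cycles

The first common completion time is the LCM of the periods.
45 = 3^2 × 5
81 = 3^4
LCM(45, 81) = 3^4 × 5 = 405.
Cycles for period 45: 405 / 45 = 9.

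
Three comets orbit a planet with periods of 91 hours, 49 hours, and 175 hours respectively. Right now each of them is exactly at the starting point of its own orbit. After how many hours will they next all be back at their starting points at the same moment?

15925 hours

The first simultaneous occurrence is after LCM of the individual periods.
91 = 7 × 13
49 = 7^2
175 = 5^2 × 7
LCM(91, 49, 175) = 5^2 × 7^2 × 13 = 15925.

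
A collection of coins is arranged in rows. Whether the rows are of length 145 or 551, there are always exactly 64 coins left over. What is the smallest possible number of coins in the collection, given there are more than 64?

N − 64 must be a common multiple of 145 and 551.
145 = 5 × 29
551 = 19 × 29
LCM(145, 551) = 5 × 19 × 29 = 2755.
Smallest N > 64 is LCM + 64 = 2755 + 64 = 2819.

2819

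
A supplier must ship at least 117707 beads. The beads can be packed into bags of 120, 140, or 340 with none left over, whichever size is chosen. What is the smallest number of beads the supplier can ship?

The number of beads must be a common multiple of 120, 140, and 340, so a multiple of their LCM.
120 = 2^3 × 3 × 5
140 = 2^2 × 5 × 7
340 = 2^2 × 5 × 17
LCM(120, 140, 340) = 2^3 × 3 × 5 × 7 × 17 = 14280.
Smallest multiple of 14280 that is ≥ 117707: ⌈117707/14280⌉ × 14280 = 9 × 14280 = 128520.

128520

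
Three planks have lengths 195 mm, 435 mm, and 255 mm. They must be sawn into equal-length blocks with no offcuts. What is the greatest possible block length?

This is the greatest common divisor of 195, 435, and 255.
195 = 3 × 5 × 13
435 = 3 × 5 × 29
255 = 3 × 5 × 17
gcd(195, 435, 255) = 3 × 5 = 15.

15 mm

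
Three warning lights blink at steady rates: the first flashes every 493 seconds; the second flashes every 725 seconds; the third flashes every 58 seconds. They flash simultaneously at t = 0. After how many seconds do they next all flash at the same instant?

24650 seconds

They coincide at every common multiple of the periods; the first is the LCM.
493 = 17 × 29
725 = 5^2 × 29
58 = 2 × 29
LCM(493, 725, 58) = 2 × 5^2 × 17 × 29 = 24650.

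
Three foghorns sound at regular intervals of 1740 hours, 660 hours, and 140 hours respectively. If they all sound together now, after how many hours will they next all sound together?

133980 hours

The first simultaneous occurrence is after LCM of the individual periods.
1740 = 2^2 × 3 × 5 × 29
660 = 2^2 × 3 × 5 × 11
140 = 2^2 × 5 × 7
LCM(1740, 660, 140) = 2^2 × 3 × 5 × 7 × 11 × 29 = 133980.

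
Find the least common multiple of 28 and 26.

28 = 2^2 × 7
26 = 2 × 13
LCM(28, 26) = 2^2 × 7 × 13 = 364.

364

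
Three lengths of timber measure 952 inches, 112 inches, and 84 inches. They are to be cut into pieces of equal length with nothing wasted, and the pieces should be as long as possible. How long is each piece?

The greatest length dividing all of 952, 112, and 84 is their gcd.
952 = 2^3 × 7 × 17
112 = 2^4 × 7
84 = 2^2 × 3 × 7
gcd(952, 112, 84) = 2^2 × 7 = 28.

28 inches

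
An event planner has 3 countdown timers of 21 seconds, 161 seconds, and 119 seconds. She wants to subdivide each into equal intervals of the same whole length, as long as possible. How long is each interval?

7 seconds

The interval must divide each timer length; the longest such is the gcd.
21 = 3 × 7
161 = 7 × 23
119 = 7 × 17
gcd(21, 161, 119) = 7.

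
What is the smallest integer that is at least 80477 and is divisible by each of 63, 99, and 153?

The integer must be a common multiple of 63, 99, and 153, so a multiple of their LCM.
63 = 3^2 × 7
99 = 3^2 × 11
153 = 3^2 × 17
LCM(63, 99, 153) = 3^2 × 7 × 11 × 17 = 11781.
Smallest multiple of 11781 that is ≥ 80477: ⌈80477/11781⌉ × 11781 = 7 × 11781 = 82467.

82467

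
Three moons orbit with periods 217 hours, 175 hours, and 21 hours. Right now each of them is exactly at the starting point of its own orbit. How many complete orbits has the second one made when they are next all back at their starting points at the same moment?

They are all back at their starting positions together after one LCM of the periods.
217 = 7 × 31
175 = 5^2 × 7
21 = 3 × 7
LCM(217, 175, 21) = 3 × 5^2 × 7 × 31 = 16275.
Orbits for period 175: 16275 / 175 = 93.

93 orbits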